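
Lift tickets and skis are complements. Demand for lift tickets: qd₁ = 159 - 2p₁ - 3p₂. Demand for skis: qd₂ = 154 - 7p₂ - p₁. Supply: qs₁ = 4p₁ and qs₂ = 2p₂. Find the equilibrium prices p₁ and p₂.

p₁ = 19, p₂ = 15

Market 1: 159 - 2p₁ - 3p₂ = 4p₁ → 6p₁ + 3p₂ = 159.
Market 2: 9p₂ + p₁ = 154.
Eliminating p₂: 9×(1) − 3×(2) gives 51p₁ = 969, so p₁ = 19.
Back-substitute into (2): p₂ = (154 − 1×19) / 9 = 15.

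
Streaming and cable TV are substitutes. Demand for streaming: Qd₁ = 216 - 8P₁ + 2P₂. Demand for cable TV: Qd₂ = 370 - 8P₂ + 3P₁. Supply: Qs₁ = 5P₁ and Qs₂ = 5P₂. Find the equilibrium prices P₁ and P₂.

P₁ = 3548/163, P₂ = 5458/163

Market 1: 216 - 8P₁ + 2P₂ = 5P₁ → 13P₁ - 2P₂ = 216.
Market 2: 13P₂ - 3P₁ = 370.
Eliminating P₂: 13×(1) + 2×(2) gives 163P₁ = 3548, so P₁ = 3548/163.
Back-substitute into (2): P₂ = (370 + 3×3548/163) / 13 = 5458/163.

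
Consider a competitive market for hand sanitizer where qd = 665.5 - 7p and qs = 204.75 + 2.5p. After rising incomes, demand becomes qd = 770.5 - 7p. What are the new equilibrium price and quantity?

Original equilibrium: p* = 48.5, q* = 326.
New equilibrium: 770.5 - 7p = 204.75 + 2.5p, so 565.75 = 9.5p and p' = 2263/38; q' = 770.5 − 7(2263/38) = 6719/19.

p' = 2263/38, q' = 6719/19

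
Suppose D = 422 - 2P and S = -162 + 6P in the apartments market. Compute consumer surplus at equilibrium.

Consumer surplus = 19044

Equilibrium: 422 - 2P = -162 + 6P gives P* = 73, Q* = 276.
Demand choke price (D = 0): P = 211.
CS = ½(211 − 73)(276) = 19044.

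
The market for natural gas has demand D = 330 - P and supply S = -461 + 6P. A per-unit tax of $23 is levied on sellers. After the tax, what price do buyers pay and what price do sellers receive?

Buyers pay 929/7, sellers receive 768/7

Pre-tax equilibrium: P* = 113, Q* = 217.
Tax on sellers shifts supply to S = -461 + 6(P − 23) = -599 + 6P.
330 - P = -599 + 6P gives buyer price Pb = 929/7; sellers receive Ps = 929/7 − 23 = 768/7.
New quantity: Q = 330 − 1(929/7) = 1381/7.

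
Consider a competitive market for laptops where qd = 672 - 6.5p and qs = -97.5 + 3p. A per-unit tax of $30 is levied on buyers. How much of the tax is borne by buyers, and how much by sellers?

Pre-tax equilibrium: p* = 81, q* = 145.5.
Tax on buyers shifts demand to qd = 672 − 6.5(p + 30) = 477 - 6.5p.
477 - 6.5p = -97.5 + 3p gives seller price ps = 1149/19; buyers pay pb = 1149/19 + 30 = 1719/19.
New quantity: q = 672 − 6.5(1719/19) = 3189/38.
Buyer burden = 1719/19 − 81 = 180/19; seller burden = 81 − 1149/19 = 390/19.

Buyers bear 180/19, sellers bear 390/19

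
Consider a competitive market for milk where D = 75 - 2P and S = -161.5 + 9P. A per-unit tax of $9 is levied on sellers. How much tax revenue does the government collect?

Pre-tax equilibrium: P* = 21.5, Q* = 32.
Tax on sellers shifts supply to S = -161.5 + 9(P − 9) = -242.5 + 9P.
75 - 2P = -242.5 + 9P gives buyer price Pb = 635/22; sellers receive Ps = 635/22 − 9 = 437/22.
New quantity: Q = 75 − 2(635/22) = 190/11.
Revenue = 9 × 190/11 = 1710/11.

Tax revenue = 1710/11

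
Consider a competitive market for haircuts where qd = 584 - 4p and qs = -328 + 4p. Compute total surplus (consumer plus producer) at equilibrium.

Equilibrium: 584 - 4p = -328 + 4p gives p* = 114, q* = 128.
Demand choke price: p = 146; supply starts at p = 82.
CS = ½(146 − 114)(128) = 2048; PS = ½(114 − 82)(128) = 2048.

Total surplus = 4096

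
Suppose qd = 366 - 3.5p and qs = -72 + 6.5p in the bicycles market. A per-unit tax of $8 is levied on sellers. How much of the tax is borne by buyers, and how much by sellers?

Pre-tax equilibrium: p* = 43.8, q* = 212.7.
Tax on sellers shifts supply to qs = -72 + 6.5(p − 8) = -124 + 6.5p.
366 - 3.5p = -124 + 6.5p gives buyer price pb = 49; sellers receive ps = 49 − 8 = 41.
New quantity: q = 366 − 3.5(49) = 194.5.
Buyer burden = 49 − 43.8 = 5.2; seller burden = 43.8 − 41 = 2.8.

Buyers bear $5.2, sellers bear $2.8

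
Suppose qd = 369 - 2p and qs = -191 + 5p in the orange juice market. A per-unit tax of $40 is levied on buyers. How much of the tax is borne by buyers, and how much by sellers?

Buyers bear 200/7, sellers bear 80/7

Pre-tax equilibrium: p* = 80, q* = 209.
Tax on buyers shifts demand to qd = 369 − 2(p + 40) = 289 - 2p.
289 - 2p = -191 + 5p gives seller price ps = 480/7; buyers pay pb = 480/7 + 40 = 760/7.
New quantity: q = 369 − 2(760/7) = 1063/7.
Buyer burden = 760/7 − 80 = 200/7; seller burden = 80 − 480/7 = 80/7.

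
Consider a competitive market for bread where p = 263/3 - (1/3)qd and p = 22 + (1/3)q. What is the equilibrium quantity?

Set the two price expressions equal: 263/3 - (1/3)q = 22 + (1/3)q.
197/3 = (2/3)q, so q* = 98.5.
p* = 263/3 − (1/3)(98.5) = 329/6.

q* = 98.5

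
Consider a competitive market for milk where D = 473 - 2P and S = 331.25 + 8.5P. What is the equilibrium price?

P* = 13.5

Set D = S: 473 - 2P = 331.25 + 8.5P.
141.75 = 10.5P, so P* = 13.5.
Q* = 473 − 2(13.5) = 446.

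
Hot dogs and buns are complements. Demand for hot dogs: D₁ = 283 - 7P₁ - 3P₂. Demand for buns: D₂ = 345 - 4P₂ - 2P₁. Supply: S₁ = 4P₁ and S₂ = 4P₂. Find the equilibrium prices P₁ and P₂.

P₁ = 1229/82, P₂ = 3229/82

Market 1: 283 - 7P₁ - 3P₂ = 4P₁ → 11P₁ + 3P₂ = 283.
Market 2: 8P₂ + 2P₁ = 345.
Eliminating P₂: 8×(1) − 3×(2) gives 82P₁ = 1229, so P₁ = 1229/82.
Back-substitute into (2): P₂ = (345 − 2×1229/82) / 8 = 3229/82.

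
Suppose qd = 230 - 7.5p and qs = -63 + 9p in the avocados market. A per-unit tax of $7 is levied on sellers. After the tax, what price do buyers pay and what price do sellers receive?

Buyers pay 712/33, sellers receive 481/33

Pre-tax equilibrium: p* = 586/33, q* = 1065/11.
Tax on sellers shifts supply to qs = -63 + 9(p − 7) = -126 + 9p.
230 - 7.5p = -126 + 9p gives buyer price pb = 712/33; sellers receive ps = 712/33 − 7 = 481/33.
New quantity: q = 230 − 7.5(712/33) = 750/11.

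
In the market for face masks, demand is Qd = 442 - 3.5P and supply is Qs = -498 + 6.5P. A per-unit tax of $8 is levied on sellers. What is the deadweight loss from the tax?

Pre-tax equilibrium: P* = 94, Q* = 113.
Tax on sellers shifts supply to Qs = -498 + 6.5(P − 8) = -550 + 6.5P.
442 - 3.5P = -550 + 6.5P gives buyer price Pb = 99.2; sellers receive Ps = 99.2 − 8 = 91.2.
New quantity: Q = 442 − 3.5(99.2) = 94.8.
DWL = ½ × 8 × (113 − 94.8) = 72.8.

Deadweight loss = 72.8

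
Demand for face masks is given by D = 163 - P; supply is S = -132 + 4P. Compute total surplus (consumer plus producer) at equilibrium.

Total surplus = 6760

Equilibrium: 163 - P = -132 + 4P gives P* = 59, Q* = 104.
Demand choke price: P = 163; supply starts at P = 33.
CS = ½(163 − 59)(104) = 5408; PS = ½(59 − 33)(104) = 1352.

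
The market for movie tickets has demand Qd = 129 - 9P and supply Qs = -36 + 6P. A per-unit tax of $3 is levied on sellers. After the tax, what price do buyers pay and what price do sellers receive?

Buyers pay $12.2, sellers receive $9.2

Pre-tax equilibrium: P* = 11, Q* = 30.
Tax on sellers shifts supply to Qs = -36 + 6(P − 3) = -54 + 6P.
129 - 9P = -54 + 6P gives buyer price Pb = 12.2; sellers receive Ps = 12.2 − 3 = 9.2.
New quantity: Q = 129 − 9(12.2) = 19.2.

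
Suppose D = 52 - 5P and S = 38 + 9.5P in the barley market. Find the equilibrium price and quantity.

P* = 28/29, Q* = 1368/29

Set D = S: 52 - 5P = 38 + 9.5P.
14 = 14.5P, so P* = 28/29.
Q* = 52 − 5(28/29) = 1368/29.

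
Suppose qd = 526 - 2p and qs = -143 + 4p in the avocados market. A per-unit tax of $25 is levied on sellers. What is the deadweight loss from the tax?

Deadweight loss = 1250/3

Pre-tax equilibrium: p* = 111.5, q* = 303.
Tax on sellers shifts supply to qs = -143 + 4(p − 25) = -243 + 4p.
526 - 2p = -243 + 4p gives buyer price pb = 769/6; sellers receive ps = 769/6 − 25 = 619/6.
New quantity: q = 526 − 2(769/6) = 809/3.
DWL = ½ × 25 × (303 − 809/3) = 1250/3.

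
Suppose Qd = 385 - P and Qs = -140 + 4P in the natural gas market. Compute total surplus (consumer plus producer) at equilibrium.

Total surplus = 49000

Equilibrium: 385 - P = -140 + 4P gives P* = 105, Q* = 280.
Demand choke price: P = 385; supply starts at P = 35.
CS = ½(385 − 105)(280) = 39200; PS = ½(105 − 35)(280) = 9800.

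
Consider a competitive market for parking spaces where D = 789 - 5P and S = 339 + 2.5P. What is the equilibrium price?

P* = 60

Set D = S: 789 - 5P = 339 + 2.5P.
450 = 7.5P, so P* = 60.
Q* = 789 − 5(60) = 489.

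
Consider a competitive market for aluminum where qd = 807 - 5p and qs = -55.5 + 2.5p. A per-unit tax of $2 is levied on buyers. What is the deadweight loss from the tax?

Deadweight loss = 10/3

Pre-tax equilibrium: p* = 115, q* = 232.
Tax on buyers shifts demand to qd = 807 − 5(p + 2) = 797 - 5p.
797 - 5p = -55.5 + 2.5p gives seller price ps = 341/3; buyers pay pb = 341/3 + 2 = 347/3.
New quantity: q = 807 − 5(347/3) = 686/3.
DWL = ½ × 2 × (232 − 686/3) = 10/3.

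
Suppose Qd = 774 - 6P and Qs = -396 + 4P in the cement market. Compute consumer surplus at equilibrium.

Consumer surplus = 432

Equilibrium: 774 - 6P = -396 + 4P gives P* = 117, Q* = 72.
Demand choke price (Qd = 0): P = 129.
CS = ½(129 − 117)(72) = 432.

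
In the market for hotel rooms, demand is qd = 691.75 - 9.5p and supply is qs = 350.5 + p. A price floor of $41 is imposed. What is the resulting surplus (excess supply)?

Equilibrium price would be p* = 32.5, so the floor at 41 binds.
At p = 41: qd = 302.25, qs = 391.5.
Surplus = 391.5 − 302.25 = 89.25.

Surplus = 89.25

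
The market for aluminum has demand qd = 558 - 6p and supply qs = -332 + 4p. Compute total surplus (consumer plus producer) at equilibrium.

Total surplus = 120

Equilibrium: 558 - 6p = -332 + 4p gives p* = 89, q* = 24.
Demand choke price: p = 93; supply starts at p = 83.
CS = ½(93 − 89)(24) = 48; PS = ½(89 − 83)(24) = 72.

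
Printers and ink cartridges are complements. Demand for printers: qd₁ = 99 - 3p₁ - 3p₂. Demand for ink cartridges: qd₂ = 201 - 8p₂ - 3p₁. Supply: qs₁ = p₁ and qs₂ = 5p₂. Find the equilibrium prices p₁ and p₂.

Market 1: 99 - 3p₁ - 3p₂ = p₁ → 4p₁ + 3p₂ = 99.
Market 2: 13p₂ + 3p₁ = 201.
Eliminating p₂: 13×(1) − 3×(2) gives 43p₁ = 684, so p₁ = 684/43.
Back-substitute into (2): p₂ = (201 − 3×684/43) / 13 = 507/43.

p₁ = 684/43, p₂ = 507/43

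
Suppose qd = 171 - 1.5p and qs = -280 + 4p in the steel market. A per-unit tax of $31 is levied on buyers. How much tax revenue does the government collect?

Pre-tax equilibrium: p* = 82, q* = 48.
Tax on buyers shifts demand to qd = 171 − 1.5(p + 31) = 124.5 - 1.5p.
124.5 - 1.5p = -280 + 4p gives seller price ps = 809/11; buyers pay pb = 809/11 + 31 = 1150/11.
New quantity: q = 171 − 1.5(1150/11) = 156/11.
Revenue = 31 × 156/11 = 4836/11.

Tax revenue = 4836/11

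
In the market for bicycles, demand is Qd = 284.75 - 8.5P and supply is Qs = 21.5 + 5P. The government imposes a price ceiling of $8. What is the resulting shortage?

Equilibrium price would be P* = 19.5, so the ceiling at 8 binds.
At P = 8: Qd = 284.75 − 8.5(8) = 216.75, Qs = 21.5 + 5(8) = 61.5.
Shortage = 216.75 − 61.5 = 155.25.

Shortage = 155.25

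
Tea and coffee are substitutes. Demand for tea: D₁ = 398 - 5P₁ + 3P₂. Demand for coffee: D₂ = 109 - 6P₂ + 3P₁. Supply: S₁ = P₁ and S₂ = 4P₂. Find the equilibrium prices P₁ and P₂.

Market 1: 398 - 5P₁ + 3P₂ = P₁ → 6P₁ - 3P₂ = 398.
Market 2: 10P₂ - 3P₁ = 109.
Eliminating P₂: 10×(1) + 3×(2) gives 51P₁ = 4307, so P₁ = 4307/51.
Back-substitute into (2): P₂ = (109 + 3×4307/51) / 10 = 616/17.

P₁ = 4307/51, P₂ = 616/17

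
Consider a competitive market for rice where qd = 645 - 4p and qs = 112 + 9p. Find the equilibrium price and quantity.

Set qd = qs: 645 - 4p = 112 + 9p.
533 = 13p, so p* = 41.
q* = 645 − 4(41) = 481.

p* = 41, q* = 481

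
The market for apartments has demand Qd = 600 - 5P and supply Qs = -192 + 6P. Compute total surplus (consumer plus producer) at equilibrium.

Total surplus = 10560

Equilibrium: 600 - 5P = -192 + 6P gives P* = 72, Q* = 240.
Demand choke price: P = 120; supply starts at P = 32.
CS = ½(120 − 72)(240) = 5760; PS = ½(72 − 32)(240) = 4800.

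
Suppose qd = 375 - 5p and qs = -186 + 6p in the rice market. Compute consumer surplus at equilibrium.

Equilibrium: 375 - 5p = -186 + 6p gives p* = 51, q* = 120.
Demand choke price (qd = 0): p = 75.
CS = ½(75 − 51)(120) = 1440.

Consumer surplus = 1440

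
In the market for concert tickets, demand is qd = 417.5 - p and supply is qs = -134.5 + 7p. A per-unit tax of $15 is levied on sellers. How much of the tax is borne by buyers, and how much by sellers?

Buyers bear $13.125, sellers bear $1.875

Pre-tax equilibrium: p* = 69, q* = 348.5.
Tax on sellers shifts supply to qs = -134.5 + 7(p − 15) = -239.5 + 7p.
417.5 - p = -239.5 + 7p gives buyer price pb = 82.125; sellers receive ps = 82.125 − 15 = 67.125.
New quantity: q = 417.5 − 1(82.125) = 335.375.
Buyer burden = 82.125 − 69 = 13.125; seller burden = 69 − 67.125 = 1.875.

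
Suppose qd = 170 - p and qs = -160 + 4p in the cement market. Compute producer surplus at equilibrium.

Producer surplus = 1352

Equilibrium: 170 - p = -160 + 4p gives p* = 66, q* = 104.
Supply starts at p = 40 (where qs = 0).
PS = ½(66 − 40)(104) = 1352.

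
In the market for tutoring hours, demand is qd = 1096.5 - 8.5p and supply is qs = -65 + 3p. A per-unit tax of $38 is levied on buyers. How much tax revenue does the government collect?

Tax revenue = 134368/23

Pre-tax equilibrium: p* = 101, q* = 238.
Tax on buyers shifts demand to qd = 1096.5 − 8.5(p + 38) = 773.5 - 8.5p.
773.5 - 8.5p = -65 + 3p gives seller price ps = 1677/23; buyers pay pb = 1677/23 + 38 = 2551/23.
New quantity: q = 1096.5 − 8.5(2551/23) = 3536/23.
Revenue = 38 × 3536/23 = 134368/23.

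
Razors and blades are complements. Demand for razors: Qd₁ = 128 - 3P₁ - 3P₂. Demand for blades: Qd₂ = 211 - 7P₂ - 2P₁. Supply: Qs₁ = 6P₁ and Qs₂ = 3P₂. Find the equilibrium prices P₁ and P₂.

P₁ = 647/84, P₂ = 1643/84

Market 1: 128 - 3P₁ - 3P₂ = 6P₁ → 9P₁ + 3P₂ = 128.
Market 2: 10P₂ + 2P₁ = 211.
Eliminating P₂: 10×(1) − 3×(2) gives 84P₁ = 647, so P₁ = 647/84.
Back-substitute into (2): P₂ = (211 − 2×647/84) / 10 = 1643/84.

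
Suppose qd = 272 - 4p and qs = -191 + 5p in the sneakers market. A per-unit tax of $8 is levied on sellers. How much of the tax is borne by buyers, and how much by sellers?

Buyers bear 40/9, sellers bear 32/9

Pre-tax equilibrium: p* = 463/9, q* = 596/9.
Tax on sellers shifts supply to qs = -191 + 5(p − 8) = -231 + 5p.
272 - 4p = -231 + 5p gives buyer price pb = 503/9; sellers receive ps = 503/9 − 8 = 431/9.
New quantity: q = 272 − 4(503/9) = 436/9.
Buyer burden = 503/9 − 463/9 = 40/9; seller burden = 463/9 − 431/9 = 32/9.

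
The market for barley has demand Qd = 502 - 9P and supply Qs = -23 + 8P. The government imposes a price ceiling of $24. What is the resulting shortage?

Equilibrium price would be P* = 525/17, so the ceiling at 24 binds.
At P = 24: Qd = 502 − 9(24) = 286, Qs = -23 + 8(24) = 169.
Shortage = 286 − 169 = 117.

Shortage = 117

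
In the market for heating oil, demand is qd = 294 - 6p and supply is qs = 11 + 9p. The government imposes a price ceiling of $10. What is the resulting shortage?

Equilibrium price would be p* = 283/15, so the ceiling at 10 binds.
At p = 10: qd = 294 − 6(10) = 234, qs = 11 + 9(10) = 101.
Shortage = 234 − 101 = 133.

Shortage = 133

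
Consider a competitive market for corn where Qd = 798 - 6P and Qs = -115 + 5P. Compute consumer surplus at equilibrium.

Equilibrium: 798 - 6P = -115 + 5P gives P* = 83, Q* = 300.
Demand choke price (Qd = 0): P = 133.
CS = ½(133 − 83)(300) = 7500.

Consumer surplus = 7500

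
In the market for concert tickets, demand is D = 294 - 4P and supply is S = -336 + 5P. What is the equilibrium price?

Set D = S: 294 - 4P = -336 + 5P.
630 = 9P, so P* = 70.
Q* = 294 − 4(70) = 14.

P* = 70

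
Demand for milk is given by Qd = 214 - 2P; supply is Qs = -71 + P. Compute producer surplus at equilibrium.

Equilibrium: 214 - 2P = -71 + P gives P* = 95, Q* = 24.
Supply starts at P = 71 (where Qs = 0).
PS = ½(95 − 71)(24) = 288.

Producer surplus = 288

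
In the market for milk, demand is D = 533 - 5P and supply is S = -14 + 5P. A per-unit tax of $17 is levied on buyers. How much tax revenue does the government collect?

Tax revenue = 3689

Pre-tax equilibrium: P* = 54.7, Q* = 259.5.
Tax on buyers shifts demand to D = 533 − 5(P + 17) = 448 - 5P.
448 - 5P = -14 + 5P gives seller price Ps = 46.2; buyers pay Pb = 46.2 + 17 = 63.2.
New quantity: Q = 533 − 5(63.2) = 217.
Revenue = 17 × 217 = 3689.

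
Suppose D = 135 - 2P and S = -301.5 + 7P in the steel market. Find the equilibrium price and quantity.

Set D = S: 135 - 2P = -301.5 + 7P.
436.5 = 9P, so P* = 48.5.
Q* = 135 − 2(48.5) = 38.

P* = 48.5, Q* = 38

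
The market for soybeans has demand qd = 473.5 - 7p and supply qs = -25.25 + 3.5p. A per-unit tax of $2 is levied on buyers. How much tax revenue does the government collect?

Pre-tax equilibrium: p* = 47.5, q* = 141.
Tax on buyers shifts demand to qd = 473.5 − 7(p + 2) = 459.5 - 7p.
459.5 - 7p = -25.25 + 3.5p gives seller price ps = 277/6; buyers pay pb = 277/6 + 2 = 289/6.
New quantity: q = 473.5 − 7(289/6) = 409/3.
Revenue = 2 × 409/3 = 818/3.

Tax revenue = 818/3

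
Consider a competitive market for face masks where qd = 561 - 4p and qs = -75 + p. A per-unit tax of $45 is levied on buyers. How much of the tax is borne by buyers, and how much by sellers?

Buyers bear $9, sellers bear $36

Pre-tax equilibrium: p* = 127.2, q* = 52.2.
Tax on buyers shifts demand to qd = 561 − 4(p + 45) = 381 - 4p.
381 - 4p = -75 + p gives seller price ps = 91.2; buyers pay pb = 91.2 + 45 = 136.2.
New quantity: q = 561 − 4(136.2) = 16.2.
Buyer burden = 136.2 − 127.2 = 9; seller burden = 127.2 − 91.2 = 36.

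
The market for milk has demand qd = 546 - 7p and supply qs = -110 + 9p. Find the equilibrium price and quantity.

Set qd = qs: 546 - 7p = -110 + 9p.
656 = 16p, so p* = 41.
q* = 546 − 7(41) = 259.

p* = 41, q* = 259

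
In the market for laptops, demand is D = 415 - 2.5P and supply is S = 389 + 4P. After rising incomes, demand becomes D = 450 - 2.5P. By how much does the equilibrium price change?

Original equilibrium: P* = 4, Q* = 405.
New equilibrium: 450 - 2.5P = 389 + 4P, so 61 = 6.5P and P' = 122/13; Q' = 450 − 2.5(122/13) = 5545/13.
Change in price: 122/13 − 4 = 70/13.

ΔP = 70/13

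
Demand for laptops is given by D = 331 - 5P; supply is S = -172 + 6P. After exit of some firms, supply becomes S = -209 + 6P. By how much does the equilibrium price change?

ΔP = 37/11

Original equilibrium: P* = 503/11, Q* = 1126/11.
New equilibrium: 331 - 5P = -209 + 6P, so 540 = 11P and P' = 540/11; Q' = 331 − 5(540/11) = 941/11.
Change in price: 540/11 − 503/11 = 37/11.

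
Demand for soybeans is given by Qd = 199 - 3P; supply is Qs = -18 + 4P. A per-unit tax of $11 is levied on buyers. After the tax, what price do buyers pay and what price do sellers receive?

Pre-tax equilibrium: P* = 31, Q* = 106.
Tax on buyers shifts demand to Qd = 199 − 3(P + 11) = 166 - 3P.
166 - 3P = -18 + 4P gives seller price Ps = 184/7; buyers pay Pb = 184/7 + 11 = 261/7.
New quantity: Q = 199 − 3(261/7) = 610/7.

Buyers pay 261/7, sellers receive 184/7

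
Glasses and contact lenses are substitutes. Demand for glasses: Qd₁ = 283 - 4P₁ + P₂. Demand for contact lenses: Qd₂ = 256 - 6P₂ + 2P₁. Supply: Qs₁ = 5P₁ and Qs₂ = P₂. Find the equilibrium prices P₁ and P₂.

P₁ = 2237/61, P₂ = 2870/61

Market 1: 283 - 4P₁ + P₂ = 5P₁ → 9P₁ - P₂ = 283.
Market 2: 7P₂ - 2P₁ = 256.
Eliminating P₂: 7×(1) + 1×(2) gives 61P₁ = 2237, so P₁ = 2237/61.
Back-substitute into (2): P₂ = (256 + 2×2237/61) / 7 = 2870/61.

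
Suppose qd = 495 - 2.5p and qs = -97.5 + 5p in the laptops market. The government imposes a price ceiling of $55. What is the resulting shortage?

Equilibrium price would be p* = 79, so the ceiling at 55 binds.
At p = 55: qd = 495 − 2.5(55) = 357.5, qs = -97.5 + 5(55) = 177.5.
Shortage = 357.5 − 177.5 = 180.

Shortage = 180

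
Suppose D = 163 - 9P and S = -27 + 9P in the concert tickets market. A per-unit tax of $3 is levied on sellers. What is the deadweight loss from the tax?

Deadweight loss = 20.25

Pre-tax equilibrium: P* = 95/9, Q* = 68.
Tax on sellers shifts supply to S = -27 + 9(P − 3) = -54 + 9P.
163 - 9P = -54 + 9P gives buyer price Pb = 217/18; sellers receive Ps = 217/18 − 3 = 163/18.
New quantity: Q = 163 − 9(217/18) = 54.5.
DWL = ½ × 3 × (68 − 54.5) = 20.25.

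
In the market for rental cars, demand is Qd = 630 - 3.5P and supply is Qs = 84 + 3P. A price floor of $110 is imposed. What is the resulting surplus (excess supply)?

Surplus = 169

Equilibrium price would be P* = 84, so the floor at 110 binds.
At P = 110: Qd = 245, Qs = 414.
Surplus = 414 − 245 = 169.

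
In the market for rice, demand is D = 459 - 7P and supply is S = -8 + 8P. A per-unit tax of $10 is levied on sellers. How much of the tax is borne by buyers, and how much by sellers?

Buyers bear 16/3, sellers bear 14/3

Pre-tax equilibrium: P* = 467/15, Q* = 3616/15.
Tax on sellers shifts supply to S = -8 + 8(P − 10) = -88 + 8P.
459 - 7P = -88 + 8P gives buyer price Pb = 547/15; sellers receive Ps = 547/15 − 10 = 397/15.
New quantity: Q = 459 − 7(547/15) = 3056/15.
Buyer burden = 547/15 − 467/15 = 16/3; seller burden = 467/15 − 397/15 = 14/3.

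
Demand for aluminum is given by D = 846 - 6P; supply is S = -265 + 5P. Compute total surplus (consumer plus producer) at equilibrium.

Equilibrium: 846 - 6P = -265 + 5P gives P* = 101, Q* = 240.
Demand choke price: P = 141; supply starts at P = 53.
CS = ½(141 − 101)(240) = 4800; PS = ½(101 − 53)(240) = 5760.

Total surplus = 10560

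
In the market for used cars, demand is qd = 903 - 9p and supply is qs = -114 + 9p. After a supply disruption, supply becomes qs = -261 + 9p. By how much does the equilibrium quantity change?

Δq = -73.5

Original equilibrium: p* = 56.5, q* = 394.5.
New equilibrium: 903 - 9p = -261 + 9p, so 1164 = 18p and p' = 194/3; q' = 903 − 9(194/3) = 321.
Change in quantity: 321 − 394.5 = -73.5.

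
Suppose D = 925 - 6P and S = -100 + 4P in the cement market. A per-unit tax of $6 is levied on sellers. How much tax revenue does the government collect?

Tax revenue = 1773.6

Pre-tax equilibrium: P* = 102.5, Q* = 310.
Tax on sellers shifts supply to S = -100 + 4(P − 6) = -124 + 4P.
925 - 6P = -124 + 4P gives buyer price Pb = 104.9; sellers receive Ps = 104.9 − 6 = 98.9.
New quantity: Q = 925 − 6(104.9) = 295.6.
Revenue = 6 × 295.6 = 1773.6.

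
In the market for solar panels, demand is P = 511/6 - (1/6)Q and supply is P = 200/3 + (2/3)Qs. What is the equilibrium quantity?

Set the two price expressions equal: 511/6 - (1/6)Q = 200/3 + (2/3)Q.
18.5 = (5/6)Q, so Q* = 22.2.
P* = 511/6 − (1/6)(22.2) = 1222/15.

Q* = 22.2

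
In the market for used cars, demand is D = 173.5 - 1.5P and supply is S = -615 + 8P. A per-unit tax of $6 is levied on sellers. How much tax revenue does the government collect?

Tax revenue = 4722/19

Pre-tax equilibrium: P* = 83, Q* = 49.
Tax on sellers shifts supply to S = -615 + 8(P − 6) = -663 + 8P.
173.5 - 1.5P = -663 + 8P gives buyer price Pb = 1673/19; sellers receive Ps = 1673/19 − 6 = 1559/19.
New quantity: Q = 173.5 − 1.5(1673/19) = 787/19.
Revenue = 6 × 787/19 = 4722/19.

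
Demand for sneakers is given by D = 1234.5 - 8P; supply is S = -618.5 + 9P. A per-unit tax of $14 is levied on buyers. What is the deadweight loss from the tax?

Pre-tax equilibrium: P* = 109, Q* = 362.5.
Tax on buyers shifts demand to D = 1234.5 − 8(P + 14) = 1122.5 - 8P.
1122.5 - 8P = -618.5 + 9P gives seller price Ps = 1741/17; buyers pay Pb = 1741/17 + 14 = 1979/17.
New quantity: Q = 1234.5 − 8(1979/17) = 10309/34.
DWL = ½ × 14 × (362.5 − 10309/34) = 7056/17.

Deadweight loss = 7056/17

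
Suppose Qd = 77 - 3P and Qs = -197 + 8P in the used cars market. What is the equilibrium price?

Set Qd = Qs: 77 - 3P = -197 + 8P.
274 = 11P, so P* = 274/11.
Q* = 77 − 3(274/11) = 25/11.

P* = 274/11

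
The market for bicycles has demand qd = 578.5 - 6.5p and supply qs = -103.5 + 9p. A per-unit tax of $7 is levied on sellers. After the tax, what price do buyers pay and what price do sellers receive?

Pre-tax equilibrium: p* = 44, q* = 292.5.
Tax on sellers shifts supply to qs = -103.5 + 9(p − 7) = -166.5 + 9p.
578.5 - 6.5p = -166.5 + 9p gives buyer price pb = 1490/31; sellers receive ps = 1490/31 − 7 = 1273/31.
New quantity: q = 578.5 − 6.5(1490/31) = 16497/62.

Buyers pay 1490/31, sellers receive 1273/31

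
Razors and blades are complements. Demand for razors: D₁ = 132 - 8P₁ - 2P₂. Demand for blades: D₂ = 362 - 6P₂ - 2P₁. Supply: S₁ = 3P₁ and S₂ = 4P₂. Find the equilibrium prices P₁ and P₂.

P₁ = 298/53, P₂ = 1859/53

Market 1: 132 - 8P₁ - 2P₂ = 3P₁ → 11P₁ + 2P₂ = 132.
Market 2: 10P₂ + 2P₁ = 362.
Eliminating P₂: 10×(1) − 2×(2) gives 106P₁ = 596, so P₁ = 298/53.
Back-substitute into (2): P₂ = (362 − 2×298/53) / 10 = 1859/53.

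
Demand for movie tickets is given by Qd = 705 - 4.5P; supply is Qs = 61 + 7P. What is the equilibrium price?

Set Qd = Qs: 705 - 4.5P = 61 + 7P.
644 = 11.5P, so P* = 56.
Q* = 705 − 4.5(56) = 453.

P* = 56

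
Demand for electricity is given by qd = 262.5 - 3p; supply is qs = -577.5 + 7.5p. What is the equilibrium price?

Set qd = qs: 262.5 - 3p = -577.5 + 7.5p.
840 = 10.5p, so p* = 80.
q* = 262.5 − 3(80) = 22.5.

p* = 80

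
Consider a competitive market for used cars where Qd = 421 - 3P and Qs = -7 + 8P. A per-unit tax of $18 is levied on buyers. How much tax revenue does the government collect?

Pre-tax equilibrium: P* = 428/11, Q* = 3347/11.
Tax on buyers shifts demand to Qd = 421 − 3(P + 18) = 367 - 3P.
367 - 3P = -7 + 8P gives seller price Ps = 34; buyers pay Pb = 34 + 18 = 52.
New quantity: Q = 421 − 3(52) = 265.
Revenue = 18 × 265 = 4770.

Tax revenue = 4770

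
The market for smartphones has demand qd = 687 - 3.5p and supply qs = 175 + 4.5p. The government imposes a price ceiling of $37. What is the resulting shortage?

Equilibrium price would be p* = 64, so the ceiling at 37 binds.
At p = 37: qd = 687 − 3.5(37) = 557.5, qs = 175 + 4.5(37) = 341.5.
Shortage = 557.5 − 341.5 = 216.

Shortage = 216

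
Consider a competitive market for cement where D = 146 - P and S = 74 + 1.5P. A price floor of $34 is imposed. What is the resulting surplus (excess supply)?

Equilibrium price would be P* = 28.8, so the floor at 34 binds.
At P = 34: D = 112, S = 125.
Surplus = 125 − 112 = 13.

Surplus = 13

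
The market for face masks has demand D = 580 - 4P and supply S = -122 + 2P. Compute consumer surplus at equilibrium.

Equilibrium: 580 - 4P = -122 + 2P gives P* = 117, Q* = 112.
Demand choke price (D = 0): P = 145.
CS = ½(145 − 117)(112) = 1568.

Consumer surplus = 1568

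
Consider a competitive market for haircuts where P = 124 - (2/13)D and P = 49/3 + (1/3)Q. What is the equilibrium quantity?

Q* = 221

Set the two price expressions equal: 124 - (2/13)Q = 49/3 + (1/3)Q.
323/3 = (19/39)Q, so Q* = 221.
P* = 124 − (2/13)(221) = 90.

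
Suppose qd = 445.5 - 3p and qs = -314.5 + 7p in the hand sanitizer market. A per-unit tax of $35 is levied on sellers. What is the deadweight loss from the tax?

Deadweight loss = 1286.25

Pre-tax equilibrium: p* = 76, q* = 217.5.
Tax on sellers shifts supply to qs = -314.5 + 7(p − 35) = -559.5 + 7p.
445.5 - 3p = -559.5 + 7p gives buyer price pb = 100.5; sellers receive ps = 100.5 − 35 = 65.5.
New quantity: q = 445.5 − 3(100.5) = 144.
DWL = ½ × 35 × (217.5 − 144) = 1286.25.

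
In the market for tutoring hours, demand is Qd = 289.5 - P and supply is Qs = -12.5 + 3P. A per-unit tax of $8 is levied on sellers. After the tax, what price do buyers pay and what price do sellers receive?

Pre-tax equilibrium: P* = 75.5, Q* = 214.
Tax on sellers shifts supply to Qs = -12.5 + 3(P − 8) = -36.5 + 3P.
289.5 - P = -36.5 + 3P gives buyer price Pb = 81.5; sellers receive Ps = 81.5 − 8 = 73.5.
New quantity: Q = 289.5 − 1(81.5) = 208.

Buyers pay $81.5, sellers receive $73.5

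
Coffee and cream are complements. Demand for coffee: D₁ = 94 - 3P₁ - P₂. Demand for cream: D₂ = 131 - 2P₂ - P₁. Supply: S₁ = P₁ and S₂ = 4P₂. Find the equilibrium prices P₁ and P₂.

P₁ = 433/23, P₂ = 430/23

Market 1: 94 - 3P₁ - P₂ = P₁ → 4P₁ + P₂ = 94.
Market 2: 6P₂ + P₁ = 131.
Eliminating P₂: 6×(1) − 1×(2) gives 23P₁ = 433, so P₁ = 433/23.
Back-substitute into (2): P₂ = (131 − 1×433/23) / 6 = 430/23.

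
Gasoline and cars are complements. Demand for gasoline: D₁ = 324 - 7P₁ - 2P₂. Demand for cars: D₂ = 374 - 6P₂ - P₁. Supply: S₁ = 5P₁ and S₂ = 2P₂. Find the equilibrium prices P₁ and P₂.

P₁ = 922/47, P₂ = 2082/47

Market 1: 324 - 7P₁ - 2P₂ = 5P₁ → 12P₁ + 2P₂ = 324.
Market 2: 8P₂ + P₁ = 374.
Eliminating P₂: 8×(1) − 2×(2) gives 94P₁ = 1844, so P₁ = 922/47.
Back-substitute into (2): P₂ = (374 − 1×922/47) / 8 = 2082/47.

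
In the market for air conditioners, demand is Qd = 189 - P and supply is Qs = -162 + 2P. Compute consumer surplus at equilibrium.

Equilibrium: 189 - P = -162 + 2P gives P* = 117, Q* = 72.
Demand choke price (Qd = 0): P = 189.
CS = ½(189 − 117)(72) = 2592.

Consumer surplus = 2592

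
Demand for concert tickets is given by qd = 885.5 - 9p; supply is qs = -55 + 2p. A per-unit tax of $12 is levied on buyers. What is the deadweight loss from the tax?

Deadweight loss = 1296/11

Pre-tax equilibrium: p* = 85.5, q* = 116.
Tax on buyers shifts demand to qd = 885.5 − 9(p + 12) = 777.5 - 9p.
777.5 - 9p = -55 + 2p gives seller price ps = 1665/22; buyers pay pb = 1665/22 + 12 = 1929/22.
New quantity: q = 885.5 − 9(1929/22) = 1060/11.
DWL = ½ × 12 × (116 − 1060/11) = 1296/11.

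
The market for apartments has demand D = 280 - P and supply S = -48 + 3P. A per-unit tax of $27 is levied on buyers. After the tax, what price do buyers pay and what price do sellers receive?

Pre-tax equilibrium: P* = 82, Q* = 198.
Tax on buyers shifts demand to D = 280 − 1(P + 27) = 253 - P.
253 - P = -48 + 3P gives seller price Ps = 75.25; buyers pay Pb = 75.25 + 27 = 102.25.
New quantity: Q = 280 − 1(102.25) = 177.75.

Buyers pay $102.25, sellers receive $75.25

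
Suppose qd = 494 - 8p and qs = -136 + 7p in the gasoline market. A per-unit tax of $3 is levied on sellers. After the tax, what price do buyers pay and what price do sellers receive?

Buyers pay $43.4, sellers receive $40.4

Pre-tax equilibrium: p* = 42, q* = 158.
Tax on sellers shifts supply to qs = -136 + 7(p − 3) = -157 + 7p.
494 - 8p = -157 + 7p gives buyer price pb = 43.4; sellers receive ps = 43.4 − 3 = 40.4.
New quantity: q = 494 − 8(43.4) = 146.8.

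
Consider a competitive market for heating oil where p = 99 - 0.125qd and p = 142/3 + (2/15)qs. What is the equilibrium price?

Set the two price expressions equal: 99 - 0.125q = 142/3 + (2/15)q.
155/3 = (31/120)q, so q* = 200.
p* = 99 − (0.125)(200) = 74.

p* = 74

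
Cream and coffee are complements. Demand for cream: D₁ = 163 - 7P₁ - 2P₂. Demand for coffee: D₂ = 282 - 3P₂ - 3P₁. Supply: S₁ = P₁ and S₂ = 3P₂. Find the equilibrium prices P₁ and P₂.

Market 1: 163 - 7P₁ - 2P₂ = P₁ → 8P₁ + 2P₂ = 163.
Market 2: 6P₂ + 3P₁ = 282.
Eliminating P₂: 6×(1) − 2×(2) gives 42P₁ = 414, so P₁ = 69/7.
Back-substitute into (2): P₂ = (282 − 3×69/7) / 6 = 589/14.

P₁ = 69/7, P₂ = 589/14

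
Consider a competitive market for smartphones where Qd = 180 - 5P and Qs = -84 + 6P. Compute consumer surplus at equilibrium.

Consumer surplus = 360

Equilibrium: 180 - 5P = -84 + 6P gives P* = 24, Q* = 60.
Demand choke price (Qd = 0): P = 36.
CS = ½(36 − 24)(60) = 360.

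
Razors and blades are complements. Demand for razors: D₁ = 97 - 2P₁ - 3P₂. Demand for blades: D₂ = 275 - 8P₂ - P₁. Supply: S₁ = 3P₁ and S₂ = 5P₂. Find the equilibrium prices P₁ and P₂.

Market 1: 97 - 2P₁ - 3P₂ = 3P₁ → 5P₁ + 3P₂ = 97.
Market 2: 13P₂ + P₁ = 275.
Eliminating P₂: 13×(1) − 3×(2) gives 62P₁ = 436, so P₁ = 218/31.
Back-substitute into (2): P₂ = (275 − 1×218/31) / 13 = 639/31.

P₁ = 218/31, P₂ = 639/31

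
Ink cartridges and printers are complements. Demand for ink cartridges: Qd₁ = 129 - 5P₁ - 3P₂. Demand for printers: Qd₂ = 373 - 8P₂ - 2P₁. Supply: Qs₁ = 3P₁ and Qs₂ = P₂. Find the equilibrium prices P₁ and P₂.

Market 1: 129 - 5P₁ - 3P₂ = 3P₁ → 8P₁ + 3P₂ = 129.
Market 2: 9P₂ + 2P₁ = 373.
Eliminating P₂: 9×(1) − 3×(2) gives 66P₁ = 42, so P₁ = 7/11.
Back-substitute into (2): P₂ = (373 − 2×7/11) / 9 = 1363/33.

P₁ = 7/11, P₂ = 1363/33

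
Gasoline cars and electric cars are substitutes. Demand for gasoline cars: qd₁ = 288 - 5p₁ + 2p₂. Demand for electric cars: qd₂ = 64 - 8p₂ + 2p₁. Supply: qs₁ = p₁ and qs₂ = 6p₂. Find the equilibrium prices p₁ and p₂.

Market 1: 288 - 5p₁ + 2p₂ = p₁ → 6p₁ - 2p₂ = 288.
Market 2: 14p₂ - 2p₁ = 64.
Eliminating p₂: 14×(1) + 2×(2) gives 80p₁ = 4160, so p₁ = 52.
Back-substitute into (2): p₂ = (64 + 2×52) / 14 = 12.

p₁ = 52, p₂ = 12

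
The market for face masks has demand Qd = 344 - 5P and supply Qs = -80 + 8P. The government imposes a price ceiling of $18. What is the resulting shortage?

Shortage = 190

Equilibrium price would be P* = 424/13, so the ceiling at 18 binds.
At P = 18: Qd = 344 − 5(18) = 254, Qs = -80 + 8(18) = 64.
Shortage = 254 − 64 = 190.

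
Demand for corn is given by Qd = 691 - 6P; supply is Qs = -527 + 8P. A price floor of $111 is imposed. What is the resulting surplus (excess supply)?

Surplus = 336

Equilibrium price would be P* = 87, so the floor at 111 binds.
At P = 111: Qd = 25, Qs = 361.
Surplus = 361 − 25 = 336.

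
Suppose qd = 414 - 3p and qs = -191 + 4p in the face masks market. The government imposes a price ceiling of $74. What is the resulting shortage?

Shortage = 87

Equilibrium price would be p* = 605/7, so the ceiling at 74 binds.
At p = 74: qd = 414 − 3(74) = 192, qs = -191 + 4(74) = 105.
Shortage = 192 − 105 = 87.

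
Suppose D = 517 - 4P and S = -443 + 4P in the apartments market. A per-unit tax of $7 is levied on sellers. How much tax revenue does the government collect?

Pre-tax equilibrium: P* = 120, Q* = 37.
Tax on sellers shifts supply to S = -443 + 4(P − 7) = -471 + 4P.
517 - 4P = -471 + 4P gives buyer price Pb = 123.5; sellers receive Ps = 123.5 − 7 = 116.5.
New quantity: Q = 517 − 4(123.5) = 23.
Revenue = 7 × 23 = 161.

Tax revenue = 161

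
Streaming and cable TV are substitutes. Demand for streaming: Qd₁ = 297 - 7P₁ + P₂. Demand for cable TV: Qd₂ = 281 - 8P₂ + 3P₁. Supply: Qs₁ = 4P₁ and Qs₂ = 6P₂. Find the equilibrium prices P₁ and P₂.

P₁ = 4439/151, P₂ = 3982/151

Market 1: 297 - 7P₁ + P₂ = 4P₁ → 11P₁ - P₂ = 297.
Market 2: 14P₂ - 3P₁ = 281.
Eliminating P₂: 14×(1) + 1×(2) gives 151P₁ = 4439, so P₁ = 4439/151.
Back-substitute into (2): P₂ = (281 + 3×4439/151) / 14 = 3982/151.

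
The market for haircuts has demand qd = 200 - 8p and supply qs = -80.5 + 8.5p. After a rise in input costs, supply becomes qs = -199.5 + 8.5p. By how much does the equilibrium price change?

Δp = 238/33

Original equilibrium: p* = 17, q* = 64.
New equilibrium: 200 - 8p = -199.5 + 8.5p, so 399.5 = 16.5p and p' = 799/33; q' = 200 − 8(799/33) = 208/33.
Change in price: 799/33 − 17 = 238/33.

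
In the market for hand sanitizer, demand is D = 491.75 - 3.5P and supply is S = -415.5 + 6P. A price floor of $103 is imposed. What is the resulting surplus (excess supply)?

Surplus = 71.25

Equilibrium price would be P* = 95.5, so the floor at 103 binds.
At P = 103: D = 131.25, S = 202.5.
Surplus = 202.5 − 131.25 = 71.25.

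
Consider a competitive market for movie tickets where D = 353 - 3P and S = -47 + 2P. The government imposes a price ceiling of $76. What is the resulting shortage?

Equilibrium price would be P* = 80, so the ceiling at 76 binds.
At P = 76: D = 353 − 3(76) = 125, S = -47 + 2(76) = 105.
Shortage = 125 − 105 = 20.

Shortage = 20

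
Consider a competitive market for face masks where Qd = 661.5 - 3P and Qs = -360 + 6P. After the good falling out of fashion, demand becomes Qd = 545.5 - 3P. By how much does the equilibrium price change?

Original equilibrium: P* = 113.5, Q* = 321.
New equilibrium: 545.5 - 3P = -360 + 6P, so 905.5 = 9P and P' = 1811/18; Q' = 545.5 − 3(1811/18) = 731/3.
Change in price: 1811/18 − 113.5 = -116/9.

ΔP = -116/9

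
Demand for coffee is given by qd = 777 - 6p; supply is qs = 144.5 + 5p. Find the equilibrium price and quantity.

p* = 57.5, q* = 432

Set qd = qs: 777 - 6p = 144.5 + 5p.
632.5 = 11p, so p* = 57.5.
q* = 777 − 6(57.5) = 432.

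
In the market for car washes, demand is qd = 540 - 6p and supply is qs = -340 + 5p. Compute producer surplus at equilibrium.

Equilibrium: 540 - 6p = -340 + 5p gives p* = 80, q* = 60.
Supply starts at p = 68 (where qs = 0).
PS = ½(80 − 68)(60) = 360.

Producer surplus = 360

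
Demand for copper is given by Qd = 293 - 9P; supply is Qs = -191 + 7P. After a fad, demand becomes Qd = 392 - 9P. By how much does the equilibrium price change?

ΔP = 6.1875

Original equilibrium: P* = 30.25, Q* = 20.75.
New equilibrium: 392 - 9P = -191 + 7P, so 583 = 16P and P' = 36.4375; Q' = 392 − 9(36.4375) = 64.0625.
Change in price: 36.4375 − 30.25 = 6.1875.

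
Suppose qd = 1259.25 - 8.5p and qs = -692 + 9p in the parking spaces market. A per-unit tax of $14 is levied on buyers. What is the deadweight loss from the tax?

Pre-tax equilibrium: p* = 111.5, q* = 311.5.
Tax on buyers shifts demand to qd = 1259.25 − 8.5(p + 14) = 1140.25 - 8.5p.
1140.25 - 8.5p = -692 + 9p gives seller price ps = 104.7; buyers pay pb = 104.7 + 14 = 118.7.
New quantity: q = 1259.25 − 8.5(118.7) = 250.3.
DWL = ½ × 14 × (311.5 − 250.3) = 428.4.

Deadweight loss = 428.4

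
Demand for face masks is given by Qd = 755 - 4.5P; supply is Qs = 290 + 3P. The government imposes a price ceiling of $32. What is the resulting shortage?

Shortage = 225

Equilibrium price would be P* = 62, so the ceiling at 32 binds.
At P = 32: Qd = 755 − 4.5(32) = 611, Qs = 290 + 3(32) = 386.
Shortage = 611 − 386 = 225.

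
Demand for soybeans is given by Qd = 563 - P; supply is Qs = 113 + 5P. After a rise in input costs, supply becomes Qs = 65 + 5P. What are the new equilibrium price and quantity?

P' = 83, Q' = 480

Original equilibrium: P* = 75, Q* = 488.
New equilibrium: 563 - P = 65 + 5P, so 498 = 6P and P' = 83; Q' = 563 − 1(83) = 480.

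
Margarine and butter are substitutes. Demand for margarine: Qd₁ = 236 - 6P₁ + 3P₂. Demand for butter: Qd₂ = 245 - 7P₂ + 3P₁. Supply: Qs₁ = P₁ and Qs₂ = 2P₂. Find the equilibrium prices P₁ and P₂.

P₁ = 953/18, P₂ = 2423/54

Market 1: 236 - 6P₁ + 3P₂ = P₁ → 7P₁ - 3P₂ = 236.
Market 2: 9P₂ - 3P₁ = 245.
Eliminating P₂: 9×(1) + 3×(2) gives 54P₁ = 2859, so P₁ = 953/18.
Back-substitute into (2): P₂ = (245 + 3×953/18) / 9 = 2423/54.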